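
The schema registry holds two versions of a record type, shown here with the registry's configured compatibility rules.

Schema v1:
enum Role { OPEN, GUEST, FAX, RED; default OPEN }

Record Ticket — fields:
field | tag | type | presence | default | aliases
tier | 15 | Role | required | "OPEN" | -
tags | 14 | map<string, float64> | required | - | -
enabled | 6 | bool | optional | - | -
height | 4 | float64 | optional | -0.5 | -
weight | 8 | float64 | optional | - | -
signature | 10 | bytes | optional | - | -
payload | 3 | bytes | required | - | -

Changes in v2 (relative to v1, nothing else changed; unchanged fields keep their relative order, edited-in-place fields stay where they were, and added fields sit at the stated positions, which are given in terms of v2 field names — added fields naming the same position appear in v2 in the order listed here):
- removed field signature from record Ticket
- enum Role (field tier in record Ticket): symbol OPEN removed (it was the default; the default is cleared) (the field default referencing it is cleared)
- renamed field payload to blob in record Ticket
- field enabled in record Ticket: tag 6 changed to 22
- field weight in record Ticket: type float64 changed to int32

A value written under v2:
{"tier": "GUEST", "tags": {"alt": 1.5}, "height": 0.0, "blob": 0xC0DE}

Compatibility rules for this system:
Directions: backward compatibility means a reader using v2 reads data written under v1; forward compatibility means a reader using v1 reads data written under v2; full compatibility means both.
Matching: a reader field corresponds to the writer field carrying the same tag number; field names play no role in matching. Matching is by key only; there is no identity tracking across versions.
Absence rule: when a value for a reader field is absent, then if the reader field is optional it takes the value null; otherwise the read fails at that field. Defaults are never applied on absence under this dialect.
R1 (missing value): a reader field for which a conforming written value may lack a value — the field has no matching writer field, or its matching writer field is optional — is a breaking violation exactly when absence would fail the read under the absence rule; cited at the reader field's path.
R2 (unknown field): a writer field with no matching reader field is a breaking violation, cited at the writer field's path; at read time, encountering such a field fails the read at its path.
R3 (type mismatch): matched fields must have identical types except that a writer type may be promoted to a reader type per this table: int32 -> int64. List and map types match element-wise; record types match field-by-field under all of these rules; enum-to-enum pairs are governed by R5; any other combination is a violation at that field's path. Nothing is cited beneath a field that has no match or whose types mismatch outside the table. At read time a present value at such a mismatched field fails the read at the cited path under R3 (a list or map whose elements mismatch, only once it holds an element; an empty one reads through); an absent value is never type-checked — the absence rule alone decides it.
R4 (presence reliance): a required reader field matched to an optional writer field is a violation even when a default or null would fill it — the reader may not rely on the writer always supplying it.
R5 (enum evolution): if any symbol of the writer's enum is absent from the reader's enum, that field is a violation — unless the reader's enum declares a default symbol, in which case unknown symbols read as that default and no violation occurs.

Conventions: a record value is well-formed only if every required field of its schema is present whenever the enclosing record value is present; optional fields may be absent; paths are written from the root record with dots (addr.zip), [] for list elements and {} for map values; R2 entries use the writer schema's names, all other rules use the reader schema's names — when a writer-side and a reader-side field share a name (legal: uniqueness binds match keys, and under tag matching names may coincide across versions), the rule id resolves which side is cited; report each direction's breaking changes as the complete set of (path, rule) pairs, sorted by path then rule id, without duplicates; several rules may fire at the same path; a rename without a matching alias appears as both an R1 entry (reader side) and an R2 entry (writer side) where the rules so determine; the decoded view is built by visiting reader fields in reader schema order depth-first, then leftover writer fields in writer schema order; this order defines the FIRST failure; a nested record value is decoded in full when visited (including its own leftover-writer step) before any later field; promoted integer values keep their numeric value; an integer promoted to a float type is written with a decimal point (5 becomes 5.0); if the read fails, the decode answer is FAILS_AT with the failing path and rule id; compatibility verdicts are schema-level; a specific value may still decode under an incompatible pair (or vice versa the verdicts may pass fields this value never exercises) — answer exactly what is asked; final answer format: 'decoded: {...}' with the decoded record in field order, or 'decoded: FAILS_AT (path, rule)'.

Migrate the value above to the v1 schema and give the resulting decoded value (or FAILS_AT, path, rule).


decoded: {"tier": "GUEST", "tags": {"alt": 1.5}, "enabled": null, "height": 0.0, "weight": null, "signature": null, "payload": 0xC0DE}

in Ticket below, arrows point writer -> reader
migrating the Ticket value to v1:
  tier := "GUEST"
  tags := {"alt": 1.5}
  enabled := null (not supplied -> null)
  height := 0.0
  weight := null (not supplied -> null)
  signature := null (not supplied -> null)
  payload := 0xC0DE (from writer blob)
  => decoded: {"tier": "GUEST", "tags": {"alt": 1.5}, "enabled": null, "height": 0.0, "weight": null, "signature": null, "payload": 0xC0DE}
the rest of the Ticket diff is inert for this question:
  removed field signature from record Ticket -> schema-level compatibility only; this Ticket value's decode is unchanged
  enum Role (field tier in record Ticket): symbol OPEN removed (it was the default; the default is cleared) (the field default referencing it is cleared) -> schema-level compatibility only; this Ticket value's decode is unchanged
  renamed field payload to blob in record Ticket -> triggers nothing under the printed rules; the Ticket answer is the same either way
  field enabled in record Ticket: tag 6 changed to 22 -> schema-level compatibility only; this Ticket value's decode is unchanged
  field weight in record Ticket: type float64 changed to int32 -> schema-level compatibility only; this Ticket value's decode is unchanged


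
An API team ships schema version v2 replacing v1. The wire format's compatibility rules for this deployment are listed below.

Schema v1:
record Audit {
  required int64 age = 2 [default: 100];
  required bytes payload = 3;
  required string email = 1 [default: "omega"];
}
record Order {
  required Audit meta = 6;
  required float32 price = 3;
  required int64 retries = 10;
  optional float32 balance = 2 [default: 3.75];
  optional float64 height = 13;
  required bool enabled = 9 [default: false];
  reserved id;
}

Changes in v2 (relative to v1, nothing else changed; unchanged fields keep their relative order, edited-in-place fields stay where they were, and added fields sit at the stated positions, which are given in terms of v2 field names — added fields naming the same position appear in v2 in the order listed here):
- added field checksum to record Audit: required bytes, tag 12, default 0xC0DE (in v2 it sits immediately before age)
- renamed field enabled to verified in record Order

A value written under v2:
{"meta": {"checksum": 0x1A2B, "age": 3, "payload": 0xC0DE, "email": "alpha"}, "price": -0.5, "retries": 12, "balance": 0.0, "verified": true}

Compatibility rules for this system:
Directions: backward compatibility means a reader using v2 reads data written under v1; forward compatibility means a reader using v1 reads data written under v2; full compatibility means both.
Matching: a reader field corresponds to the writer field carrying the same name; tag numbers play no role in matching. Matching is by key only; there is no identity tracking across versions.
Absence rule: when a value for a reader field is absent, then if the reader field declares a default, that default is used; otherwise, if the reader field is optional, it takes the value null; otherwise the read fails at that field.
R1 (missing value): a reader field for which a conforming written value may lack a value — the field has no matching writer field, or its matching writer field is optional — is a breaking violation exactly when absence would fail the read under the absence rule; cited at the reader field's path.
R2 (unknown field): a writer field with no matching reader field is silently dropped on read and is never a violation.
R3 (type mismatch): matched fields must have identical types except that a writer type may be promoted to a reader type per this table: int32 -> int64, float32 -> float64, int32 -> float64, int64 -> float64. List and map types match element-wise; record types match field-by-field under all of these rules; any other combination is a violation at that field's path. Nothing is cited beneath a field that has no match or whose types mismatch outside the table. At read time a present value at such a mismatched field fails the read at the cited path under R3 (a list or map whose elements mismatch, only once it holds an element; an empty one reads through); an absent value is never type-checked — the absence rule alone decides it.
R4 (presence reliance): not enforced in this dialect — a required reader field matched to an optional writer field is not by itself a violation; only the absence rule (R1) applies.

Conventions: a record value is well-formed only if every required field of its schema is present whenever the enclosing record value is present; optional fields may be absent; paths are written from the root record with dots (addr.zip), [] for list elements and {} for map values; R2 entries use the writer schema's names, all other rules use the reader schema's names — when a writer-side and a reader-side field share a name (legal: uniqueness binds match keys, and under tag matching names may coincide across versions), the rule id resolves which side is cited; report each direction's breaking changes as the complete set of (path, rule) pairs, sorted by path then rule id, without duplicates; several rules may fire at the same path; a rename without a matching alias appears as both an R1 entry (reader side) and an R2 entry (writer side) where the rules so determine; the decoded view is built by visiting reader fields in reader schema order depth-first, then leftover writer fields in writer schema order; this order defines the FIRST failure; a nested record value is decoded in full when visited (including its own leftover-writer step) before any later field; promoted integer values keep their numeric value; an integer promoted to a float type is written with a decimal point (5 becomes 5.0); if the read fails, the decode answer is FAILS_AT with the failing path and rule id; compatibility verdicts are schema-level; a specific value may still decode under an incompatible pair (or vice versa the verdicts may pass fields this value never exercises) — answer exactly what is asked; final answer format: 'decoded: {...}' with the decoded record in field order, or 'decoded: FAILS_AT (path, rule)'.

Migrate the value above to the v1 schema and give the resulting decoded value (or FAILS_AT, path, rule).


the writer's type comes first in each Order pair
decode walk for Order under reader schema v1:
  meta.age := 3
  meta.payload := 0xC0DE
  meta.email := "alpha"
  writer meta.checksum: unmatched, discarded
  price := -0.5
  retries := 12
  balance := 0.0
  height := null (not supplied -> null)
  enabled := false (no value, default fills)
  writer verified: unmatched, discarded
  => decoded: {"meta": {"age": 3, "payload": 0xC0DE, "email": "alpha"}, "price": -0.5, "retries": 12, "balance": 0.0, "height": null, "enabled": false}
diffs on Order not affecting the asked answer:
  added field checksum to record Audit: required bytes, tag 12, default 0xC0DE (in v2 it sits immediately before age) -> fires no rule on Order under this dialect and leaves the result unchanged

decoded: {"meta": {"age": 3, "payload": 0xC0DE, "email": "alpha"}, "price": -0.5, "retries": 12, "balance": 0.0, "height": null, "enabled": false}


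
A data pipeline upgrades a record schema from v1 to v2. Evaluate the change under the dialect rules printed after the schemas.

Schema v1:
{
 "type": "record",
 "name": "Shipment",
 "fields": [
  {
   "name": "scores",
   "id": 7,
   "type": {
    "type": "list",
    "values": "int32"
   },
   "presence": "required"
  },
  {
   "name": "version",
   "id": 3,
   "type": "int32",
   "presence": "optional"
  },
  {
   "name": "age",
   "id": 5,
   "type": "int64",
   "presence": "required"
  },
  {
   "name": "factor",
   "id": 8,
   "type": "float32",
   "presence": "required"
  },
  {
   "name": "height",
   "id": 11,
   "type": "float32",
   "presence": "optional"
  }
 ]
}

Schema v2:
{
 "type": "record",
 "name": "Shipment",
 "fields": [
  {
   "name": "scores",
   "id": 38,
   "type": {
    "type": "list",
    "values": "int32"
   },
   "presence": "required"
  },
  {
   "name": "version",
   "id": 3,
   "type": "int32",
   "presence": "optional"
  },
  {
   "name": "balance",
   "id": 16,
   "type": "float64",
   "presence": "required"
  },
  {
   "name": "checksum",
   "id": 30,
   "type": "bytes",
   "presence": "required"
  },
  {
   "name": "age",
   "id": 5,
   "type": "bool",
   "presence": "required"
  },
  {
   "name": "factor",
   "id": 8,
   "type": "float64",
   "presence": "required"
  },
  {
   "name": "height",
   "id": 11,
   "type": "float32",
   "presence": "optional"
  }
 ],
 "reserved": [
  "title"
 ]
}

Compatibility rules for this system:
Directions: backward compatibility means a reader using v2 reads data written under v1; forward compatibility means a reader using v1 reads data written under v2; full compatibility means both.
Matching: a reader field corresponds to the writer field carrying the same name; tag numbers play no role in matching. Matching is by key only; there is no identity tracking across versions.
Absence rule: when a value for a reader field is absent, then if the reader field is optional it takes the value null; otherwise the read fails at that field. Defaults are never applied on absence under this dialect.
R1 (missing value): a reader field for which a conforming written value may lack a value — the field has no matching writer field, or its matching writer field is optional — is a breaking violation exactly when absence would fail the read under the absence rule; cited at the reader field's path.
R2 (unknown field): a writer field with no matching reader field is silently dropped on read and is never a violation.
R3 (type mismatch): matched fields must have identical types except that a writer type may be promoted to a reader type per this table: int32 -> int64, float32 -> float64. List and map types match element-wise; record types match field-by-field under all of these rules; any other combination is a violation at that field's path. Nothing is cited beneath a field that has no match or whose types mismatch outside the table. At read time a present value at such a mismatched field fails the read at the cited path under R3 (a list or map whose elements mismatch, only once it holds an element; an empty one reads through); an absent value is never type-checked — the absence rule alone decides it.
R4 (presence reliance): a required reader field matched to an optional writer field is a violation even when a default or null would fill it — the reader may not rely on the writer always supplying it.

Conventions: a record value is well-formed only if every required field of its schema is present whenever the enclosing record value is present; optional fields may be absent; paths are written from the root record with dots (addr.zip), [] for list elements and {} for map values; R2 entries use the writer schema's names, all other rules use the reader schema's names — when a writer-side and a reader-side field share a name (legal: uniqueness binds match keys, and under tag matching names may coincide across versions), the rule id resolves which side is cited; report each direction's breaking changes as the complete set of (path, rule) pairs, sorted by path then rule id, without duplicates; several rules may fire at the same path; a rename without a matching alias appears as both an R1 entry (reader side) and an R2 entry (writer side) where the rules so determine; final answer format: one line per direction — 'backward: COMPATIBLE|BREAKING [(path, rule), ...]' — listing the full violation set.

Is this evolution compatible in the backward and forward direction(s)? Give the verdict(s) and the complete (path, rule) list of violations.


arrows below run writer -> reader for Shipment
backward analysis of Shipment with v2 as reader and v1 as writer:
  scores: paired with writer scores (list<int32> -> list<int32>; writer required)
  version: paired with writer version (int32 -> int32; writer optional)
  no writer field matches reader balance
  no writer field matches reader checksum
  age: paired with writer age (int64 -> bool; writer required)
  factor: paired with writer factor (float32 -> float64; writer required)
  height: paired with writer height (float32 -> float32; writer optional)
  rule R3 violated at age
  rule R1 violated at balance
  rule R1 violated at checksum
  => backward verdict for Shipment: BREAKING, 3 violation(s)
forward analysis of Shipment with v1 as reader and v2 as writer:
  scores: paired with writer scores (list<int32> -> list<int32>; writer required)
  version: paired with writer version (int32 -> int32; writer optional)
  age: paired with writer age (bool -> int64; writer required)
  factor: paired with writer factor (float64 -> float32; writer required)
  height: paired with writer height (float32 -> float32; writer optional)
  balance (writer side), unknown to reader
  checksum (writer side), unknown to reader
  rule R3 violated at age
  rule R3 violated at factor
  => forward verdict for Shipment: BREAKING, 2 violation(s)

backward: BREAKING [(age, R3), (balance, R1), (checksum, R1)]; forward: BREAKING [(age, R3), (factor, R3)]


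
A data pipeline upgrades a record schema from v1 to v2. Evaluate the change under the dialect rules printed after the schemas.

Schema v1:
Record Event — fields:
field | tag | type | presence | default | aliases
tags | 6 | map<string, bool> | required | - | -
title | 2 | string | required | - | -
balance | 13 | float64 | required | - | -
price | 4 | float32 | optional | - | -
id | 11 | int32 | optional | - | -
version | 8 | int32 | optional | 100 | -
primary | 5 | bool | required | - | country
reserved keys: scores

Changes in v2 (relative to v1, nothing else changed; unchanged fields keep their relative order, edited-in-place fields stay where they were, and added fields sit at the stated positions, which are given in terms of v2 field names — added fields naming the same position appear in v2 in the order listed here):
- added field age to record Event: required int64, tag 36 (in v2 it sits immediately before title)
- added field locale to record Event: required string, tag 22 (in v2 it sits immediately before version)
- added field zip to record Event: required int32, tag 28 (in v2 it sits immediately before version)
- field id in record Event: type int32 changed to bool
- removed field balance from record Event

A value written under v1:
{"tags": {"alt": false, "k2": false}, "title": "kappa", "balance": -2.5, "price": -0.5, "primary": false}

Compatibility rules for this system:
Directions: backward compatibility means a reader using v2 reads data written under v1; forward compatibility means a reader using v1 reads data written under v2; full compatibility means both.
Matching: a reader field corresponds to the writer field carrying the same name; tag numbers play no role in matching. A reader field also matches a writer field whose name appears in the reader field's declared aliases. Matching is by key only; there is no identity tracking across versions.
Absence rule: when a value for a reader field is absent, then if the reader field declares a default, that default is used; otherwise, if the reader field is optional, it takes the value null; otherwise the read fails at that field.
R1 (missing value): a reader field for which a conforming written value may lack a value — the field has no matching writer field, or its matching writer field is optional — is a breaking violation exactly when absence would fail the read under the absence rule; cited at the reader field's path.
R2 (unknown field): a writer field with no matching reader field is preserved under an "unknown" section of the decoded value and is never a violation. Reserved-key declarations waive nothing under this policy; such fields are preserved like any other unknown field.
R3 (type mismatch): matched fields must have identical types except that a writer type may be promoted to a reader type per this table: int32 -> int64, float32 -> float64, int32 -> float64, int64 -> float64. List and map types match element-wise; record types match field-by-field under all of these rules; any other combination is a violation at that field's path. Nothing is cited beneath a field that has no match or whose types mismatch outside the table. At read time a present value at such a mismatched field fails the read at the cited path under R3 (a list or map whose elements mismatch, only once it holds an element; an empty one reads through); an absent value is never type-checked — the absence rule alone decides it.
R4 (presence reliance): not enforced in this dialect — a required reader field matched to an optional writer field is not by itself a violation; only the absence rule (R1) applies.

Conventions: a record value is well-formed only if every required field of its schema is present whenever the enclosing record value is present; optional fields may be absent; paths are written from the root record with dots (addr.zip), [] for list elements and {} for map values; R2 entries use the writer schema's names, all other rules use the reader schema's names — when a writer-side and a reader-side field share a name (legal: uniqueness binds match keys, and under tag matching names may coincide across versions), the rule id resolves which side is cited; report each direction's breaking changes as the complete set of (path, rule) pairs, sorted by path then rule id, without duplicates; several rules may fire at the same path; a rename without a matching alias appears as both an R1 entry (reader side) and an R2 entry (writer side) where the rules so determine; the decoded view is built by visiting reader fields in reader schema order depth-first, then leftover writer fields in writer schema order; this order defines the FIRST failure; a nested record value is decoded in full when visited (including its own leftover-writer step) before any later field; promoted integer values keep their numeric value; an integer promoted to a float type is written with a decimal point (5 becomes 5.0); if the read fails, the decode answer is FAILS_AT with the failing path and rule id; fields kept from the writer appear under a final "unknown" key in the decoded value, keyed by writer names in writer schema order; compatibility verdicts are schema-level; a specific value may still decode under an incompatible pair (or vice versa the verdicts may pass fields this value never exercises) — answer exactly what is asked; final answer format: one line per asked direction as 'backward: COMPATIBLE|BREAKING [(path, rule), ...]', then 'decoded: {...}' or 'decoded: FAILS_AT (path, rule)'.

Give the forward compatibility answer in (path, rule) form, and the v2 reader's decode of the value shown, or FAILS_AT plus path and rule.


forward: BREAKING [(balance, R1), (id, R3)]; decoded: FAILS_AT (age, R1)

arrows below run writer -> reader for Event
checking forward for Event: reader v1 against writer v2:
  tags: paired with writer tags (map<string, bool> -> map<string, bool>; writer required)
  title: paired with writer title (string -> string; writer required)
  balance: no writer match
  price: paired with writer price (float32 -> float32; writer optional)
  id: paired with writer id (bool -> int32; writer optional)
  version: paired with writer version (int32 -> int32; writer optional)
  primary: paired with writer primary (bool -> bool; writer required)
  age (writer side), unknown to reader
  locale (writer side), unknown to reader
  zip (writer side), unknown to reader
  breaking: (balance, R1)
  breaking: (id, R3)
  => 2 violation(s): forward is BREAKING for Event
decode walk for Event under reader schema v2:
  tags := {"alt": false, "k2": false}
  read fails at age under R1 (no fill)
  => FAILS_AT (age, R1)
checking off the Event differences that do not matter here:
  added field locale to record Event: required string, tag 22 (in v2 it sits immediately before version) -> affects backward compatibility only, which is not asked
  added field zip to record Event: required int32, tag 28 (in v2 it sits immediately before version) -> affects backward compatibility only, which is not asked


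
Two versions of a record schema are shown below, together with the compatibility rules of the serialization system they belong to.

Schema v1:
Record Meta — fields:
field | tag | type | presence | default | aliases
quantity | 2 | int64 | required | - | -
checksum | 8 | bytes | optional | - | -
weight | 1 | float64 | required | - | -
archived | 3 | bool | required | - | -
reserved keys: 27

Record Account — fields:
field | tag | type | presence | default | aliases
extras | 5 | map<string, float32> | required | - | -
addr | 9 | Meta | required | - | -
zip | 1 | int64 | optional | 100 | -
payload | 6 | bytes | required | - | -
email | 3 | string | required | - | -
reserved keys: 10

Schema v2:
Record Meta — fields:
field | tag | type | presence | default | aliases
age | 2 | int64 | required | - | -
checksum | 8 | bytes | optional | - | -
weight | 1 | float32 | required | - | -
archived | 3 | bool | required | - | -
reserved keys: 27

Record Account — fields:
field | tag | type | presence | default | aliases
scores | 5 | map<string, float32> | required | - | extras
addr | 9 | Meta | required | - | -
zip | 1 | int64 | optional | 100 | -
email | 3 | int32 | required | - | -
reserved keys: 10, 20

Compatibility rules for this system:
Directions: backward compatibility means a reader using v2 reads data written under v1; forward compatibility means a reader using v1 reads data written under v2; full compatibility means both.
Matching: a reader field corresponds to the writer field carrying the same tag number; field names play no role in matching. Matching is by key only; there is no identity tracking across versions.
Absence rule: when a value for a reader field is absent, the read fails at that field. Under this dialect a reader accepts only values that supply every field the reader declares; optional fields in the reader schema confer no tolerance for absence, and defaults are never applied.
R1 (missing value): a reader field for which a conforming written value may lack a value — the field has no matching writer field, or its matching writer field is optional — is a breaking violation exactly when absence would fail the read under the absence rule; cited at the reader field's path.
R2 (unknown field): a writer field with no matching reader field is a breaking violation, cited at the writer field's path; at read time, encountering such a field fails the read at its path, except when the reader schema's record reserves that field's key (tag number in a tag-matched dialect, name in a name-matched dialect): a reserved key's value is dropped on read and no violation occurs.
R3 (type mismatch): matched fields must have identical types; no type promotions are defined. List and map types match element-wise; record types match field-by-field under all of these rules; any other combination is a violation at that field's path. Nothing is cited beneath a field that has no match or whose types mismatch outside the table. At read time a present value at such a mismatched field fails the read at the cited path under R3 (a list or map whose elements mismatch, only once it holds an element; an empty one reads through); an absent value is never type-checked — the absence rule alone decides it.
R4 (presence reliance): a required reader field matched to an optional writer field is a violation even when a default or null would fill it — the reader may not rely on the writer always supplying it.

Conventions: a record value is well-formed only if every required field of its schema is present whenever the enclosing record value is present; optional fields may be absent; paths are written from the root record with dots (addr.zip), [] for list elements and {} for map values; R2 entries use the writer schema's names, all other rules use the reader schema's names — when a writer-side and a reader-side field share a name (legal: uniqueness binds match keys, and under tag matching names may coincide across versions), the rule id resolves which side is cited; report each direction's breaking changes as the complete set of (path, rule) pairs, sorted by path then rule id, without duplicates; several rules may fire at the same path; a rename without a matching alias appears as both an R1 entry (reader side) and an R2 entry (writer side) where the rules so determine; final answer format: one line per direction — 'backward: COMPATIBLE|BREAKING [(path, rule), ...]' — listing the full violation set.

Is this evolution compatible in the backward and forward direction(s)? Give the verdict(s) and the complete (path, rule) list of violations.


the writer's type comes first in each Account pair
backward for Account (reader v2, writer v1):
  scores: map<string, float32> -> map<string, float32>, writer required; from extras
  addr: Meta -> Meta, writer required; from addr
  zip: int64 -> int64, writer optional; from zip
  email: string -> int32, writer required; from email
  writer payload: unknown to reader
  addr.age: int64 -> int64, writer required; from addr.quantity
  addr.checksum: bytes -> bytes, writer optional; from addr.checksum
  addr.weight: float64 -> float32, writer required; from addr.weight
  addr.archived: bool -> bool, writer required; from addr.archived
  rule R1 violated at addr.checksum
  rule R3 violated at addr.weight
  rule R3 violated at email
  rule R2 violated at payload
  rule R1 violated at zip
  => backward: BREAKING (5)
forward for Account (reader v1, writer v2):
  extras: map<string, float32> -> map<string, float32>, writer required; from scores
  addr: Meta -> Meta, writer required; from addr
  zip: int64 -> int64, writer optional; from zip
  payload has no writer counterpart
  email: int32 -> string, writer required; from email
  addr.quantity: int64 -> int64, writer required; from addr.age
  addr.checksum: bytes -> bytes, writer optional; from addr.checksum
  addr.weight: float32 -> float64, writer required; from addr.weight
  addr.archived: bool -> bool, writer required; from addr.archived
  rule R1 violated at addr.checksum
  rule R3 violated at addr.weight
  rule R3 violated at email
  rule R1 violated at payload
  rule R1 violated at zip
  => forward: BREAKING (5)

backward: BREAKING [(addr.checksum, R1), (addr.weight, R3), (email, R3), (payload, R2), (zip, R1)]; forward: BREAKING [(addr.checksum, R1), (addr.weight, R3), (email, R3), (payload, R1), (zip, R1)]


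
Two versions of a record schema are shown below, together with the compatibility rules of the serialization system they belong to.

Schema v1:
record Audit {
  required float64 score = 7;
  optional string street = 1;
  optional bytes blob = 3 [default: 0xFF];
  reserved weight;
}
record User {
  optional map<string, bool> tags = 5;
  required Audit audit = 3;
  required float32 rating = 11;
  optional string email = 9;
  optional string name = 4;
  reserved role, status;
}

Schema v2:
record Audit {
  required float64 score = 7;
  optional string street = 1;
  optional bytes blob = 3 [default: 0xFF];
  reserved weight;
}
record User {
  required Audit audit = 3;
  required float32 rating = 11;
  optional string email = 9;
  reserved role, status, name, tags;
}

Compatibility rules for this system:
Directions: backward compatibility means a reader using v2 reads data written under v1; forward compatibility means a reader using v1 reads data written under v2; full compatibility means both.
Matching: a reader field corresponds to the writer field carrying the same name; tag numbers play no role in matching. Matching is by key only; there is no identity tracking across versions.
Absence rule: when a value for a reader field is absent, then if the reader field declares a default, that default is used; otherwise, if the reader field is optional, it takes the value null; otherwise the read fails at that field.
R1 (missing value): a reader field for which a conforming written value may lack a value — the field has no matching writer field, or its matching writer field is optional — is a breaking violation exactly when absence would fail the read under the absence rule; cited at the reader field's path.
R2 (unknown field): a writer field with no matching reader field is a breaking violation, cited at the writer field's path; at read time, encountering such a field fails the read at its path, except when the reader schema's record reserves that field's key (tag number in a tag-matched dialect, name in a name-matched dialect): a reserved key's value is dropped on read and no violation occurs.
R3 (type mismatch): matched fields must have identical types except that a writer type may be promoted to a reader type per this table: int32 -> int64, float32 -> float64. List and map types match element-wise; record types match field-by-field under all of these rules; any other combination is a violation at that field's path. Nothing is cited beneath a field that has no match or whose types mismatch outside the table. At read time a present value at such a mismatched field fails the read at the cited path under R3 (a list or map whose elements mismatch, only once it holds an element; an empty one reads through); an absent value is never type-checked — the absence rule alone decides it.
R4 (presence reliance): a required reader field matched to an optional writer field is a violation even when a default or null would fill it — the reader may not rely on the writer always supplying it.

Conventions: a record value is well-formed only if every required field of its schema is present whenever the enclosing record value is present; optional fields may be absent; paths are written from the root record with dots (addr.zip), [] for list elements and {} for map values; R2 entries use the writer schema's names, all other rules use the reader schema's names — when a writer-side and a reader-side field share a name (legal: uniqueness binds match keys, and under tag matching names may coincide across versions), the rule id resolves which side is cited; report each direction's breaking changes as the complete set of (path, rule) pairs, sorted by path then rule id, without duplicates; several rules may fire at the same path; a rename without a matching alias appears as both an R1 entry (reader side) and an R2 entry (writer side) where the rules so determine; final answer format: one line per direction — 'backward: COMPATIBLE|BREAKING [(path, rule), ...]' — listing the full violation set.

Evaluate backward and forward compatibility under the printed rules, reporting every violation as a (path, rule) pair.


in User below, arrows point writer -> reader
backward analysis of User with v2 as reader and v1 as writer:
  Audit -> Audit, writer required: audit aligns to audit
  float32 -> float32, writer required: rating aligns to rating
  string -> string, writer optional: email aligns to email
  writer field tags has no reader counterpart
  writer field name has no reader counterpart
  float64 -> float64, writer required: audit.score aligns to audit.score
  string -> string, writer optional: audit.street aligns to audit.street
  bytes -> bytes, writer optional: audit.blob aligns to audit.blob
  => backward: COMPATIBLE
forward analysis of User with v1 as reader and v2 as writer:
  no writer field matches reader tags
  Audit -> Audit, writer required: audit aligns to audit
  float32 -> float32, writer required: rating aligns to rating
  string -> string, writer optional: email aligns to email
  no writer field matches reader name
  float64 -> float64, writer required: audit.score aligns to audit.score
  string -> string, writer optional: audit.street aligns to audit.street
  bytes -> bytes, writer optional: audit.blob aligns to audit.blob
  => forward: COMPATIBLE

backward: COMPATIBLE []; forward: COMPATIBLE []


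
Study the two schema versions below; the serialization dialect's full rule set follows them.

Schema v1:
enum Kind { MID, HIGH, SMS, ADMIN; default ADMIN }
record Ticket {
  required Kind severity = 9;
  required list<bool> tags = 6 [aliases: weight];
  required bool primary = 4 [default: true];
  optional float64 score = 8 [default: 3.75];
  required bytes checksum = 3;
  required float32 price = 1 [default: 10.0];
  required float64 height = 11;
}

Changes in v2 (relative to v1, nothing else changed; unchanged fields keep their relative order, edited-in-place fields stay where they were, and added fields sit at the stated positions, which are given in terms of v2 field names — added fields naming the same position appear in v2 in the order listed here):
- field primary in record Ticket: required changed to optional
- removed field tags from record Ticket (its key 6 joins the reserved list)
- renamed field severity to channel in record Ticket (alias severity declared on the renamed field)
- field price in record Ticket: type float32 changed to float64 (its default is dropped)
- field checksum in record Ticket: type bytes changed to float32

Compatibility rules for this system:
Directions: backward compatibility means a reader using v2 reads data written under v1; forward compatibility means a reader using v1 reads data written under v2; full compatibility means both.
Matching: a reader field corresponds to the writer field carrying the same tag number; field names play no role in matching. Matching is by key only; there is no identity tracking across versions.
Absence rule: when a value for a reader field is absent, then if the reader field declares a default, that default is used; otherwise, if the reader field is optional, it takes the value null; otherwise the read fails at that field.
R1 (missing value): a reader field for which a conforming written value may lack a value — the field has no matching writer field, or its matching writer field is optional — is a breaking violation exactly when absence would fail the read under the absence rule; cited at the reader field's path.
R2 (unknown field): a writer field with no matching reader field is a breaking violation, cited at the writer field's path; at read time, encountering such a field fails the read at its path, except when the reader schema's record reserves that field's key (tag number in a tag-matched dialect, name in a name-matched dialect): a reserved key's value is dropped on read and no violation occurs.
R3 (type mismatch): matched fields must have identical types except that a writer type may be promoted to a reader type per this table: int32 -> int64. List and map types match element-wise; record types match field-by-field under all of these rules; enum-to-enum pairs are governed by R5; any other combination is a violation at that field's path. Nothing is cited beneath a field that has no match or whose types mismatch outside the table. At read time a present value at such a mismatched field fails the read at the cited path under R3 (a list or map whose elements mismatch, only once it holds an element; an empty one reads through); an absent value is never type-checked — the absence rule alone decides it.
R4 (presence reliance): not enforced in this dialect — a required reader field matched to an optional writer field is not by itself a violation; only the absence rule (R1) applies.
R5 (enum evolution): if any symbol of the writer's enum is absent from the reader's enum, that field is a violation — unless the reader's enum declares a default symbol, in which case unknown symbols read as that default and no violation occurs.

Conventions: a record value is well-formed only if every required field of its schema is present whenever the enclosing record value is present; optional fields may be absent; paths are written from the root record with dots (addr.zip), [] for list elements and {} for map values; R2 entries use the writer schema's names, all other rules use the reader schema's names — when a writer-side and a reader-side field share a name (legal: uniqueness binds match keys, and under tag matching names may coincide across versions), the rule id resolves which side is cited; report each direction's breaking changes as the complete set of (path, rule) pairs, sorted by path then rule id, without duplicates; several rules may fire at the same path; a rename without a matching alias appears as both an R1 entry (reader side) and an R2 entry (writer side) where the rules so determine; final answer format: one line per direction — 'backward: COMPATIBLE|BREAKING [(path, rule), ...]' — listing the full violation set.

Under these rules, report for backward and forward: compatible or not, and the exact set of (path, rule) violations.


backward: BREAKING [(checksum, R3), (price, R3)]; forward: BREAKING [(checksum, R3), (price, R3), (tags, R1)]

the writer's type comes first in each Ticket pair
checking backward for Ticket: reader v2 against writer v1:
  channel <- severity (Kind -> Kind, writer required)
  primary <- primary (bool -> bool, writer required)
  score <- score (float64 -> float64, writer optional)
  checksum <- checksum (bytes -> float32, writer required)
  price <- price (float32 -> float64, writer required)
  height <- height (float64 -> float64, writer required)
  writer tags: unknown to reader
  rule R3 violated at checksum
  rule R3 violated at price
  => 2 violation(s): backward is BREAKING for Ticket
checking forward for Ticket: reader v1 against writer v2:
  severity <- channel (Kind -> Kind, writer required)
  tags: no writer match
  primary <- primary (bool -> bool, writer optional)
  score <- score (float64 -> float64, writer optional)
  checksum <- checksum (float32 -> bytes, writer required)
  price <- price (float64 -> float32, writer required)
  height <- height (float64 -> float64, writer required)
  rule R3 violated at checksum
  rule R3 violated at price
  rule R1 violated at tags
  => 3 violation(s): forward is BREAKING for Ticket
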